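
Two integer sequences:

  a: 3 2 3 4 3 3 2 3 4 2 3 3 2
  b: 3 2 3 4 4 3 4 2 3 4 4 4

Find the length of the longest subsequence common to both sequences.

Pick 3 [1,1]; then 2 [2,2]; then 3 [3,3]; then 4 [4,5]; then 3 [5,6]; then 2 [7,8]; then 3 [8,9]; then 4 [9,12]; all 8 values appear in both, in order. The LCS DP gives dp[13][12] = 8, so this is optimal.

8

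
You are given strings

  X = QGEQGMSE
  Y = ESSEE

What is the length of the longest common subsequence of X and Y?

3

Pick E (X #3, Y #1), S (X #7, Y #3), E (X #8, Y #5); all 3 characters appear in both, in order. The LCS DP gives dp[8][5] = 3, so this is optimal.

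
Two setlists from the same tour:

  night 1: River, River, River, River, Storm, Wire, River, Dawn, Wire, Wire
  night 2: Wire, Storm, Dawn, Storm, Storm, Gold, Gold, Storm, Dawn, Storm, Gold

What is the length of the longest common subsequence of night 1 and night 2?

Taking Storm at night 1[5]=night 2[8], Dawn at night 1[8]=night 2[9] gives a common subsequence of length 2. Since dp[10][11] = 2, nothing longer is possible.

2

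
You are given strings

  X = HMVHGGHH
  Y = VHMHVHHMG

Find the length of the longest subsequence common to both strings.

5

Match H [1,2]; then M [2,3]; then V [3,5]; then H [4,7]; then G [6,9] — 5 characters in the same relative order in both. dp[8][9] = 5 confirms this is the maximum.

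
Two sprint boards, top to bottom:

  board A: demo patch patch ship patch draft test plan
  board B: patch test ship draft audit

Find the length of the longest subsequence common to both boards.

3

Match patch at board A[2]=board B[1], then ship at board A[4]=board B[3], then draft at board A[6]=board B[4] — 3 tasks in the same relative order in both, and the DP table's final entry dp[8][5] is also 3, so no common subsequence is longer.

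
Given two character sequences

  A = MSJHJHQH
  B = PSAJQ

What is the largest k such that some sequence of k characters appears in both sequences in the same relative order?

3

Pick S [2,2], then J [5,4], then Q [7,5]; all 3 characters appear in both, in order. Since dp[8][5] = 3, nothing longer is possible.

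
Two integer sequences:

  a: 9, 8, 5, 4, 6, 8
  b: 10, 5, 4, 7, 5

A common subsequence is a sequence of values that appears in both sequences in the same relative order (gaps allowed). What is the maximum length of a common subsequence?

2

Let dp[i][j] be the LCS length of the first i values of a and the first j values of b. dp[i][j] = dp[i-1][j-1]+1 when the i-th and j-th values match, else max(dp[i-1][j], dp[i][j-1]).
    · 10  5  4  7  5
 ·  0  0  0  0  0  0
 9  0  0  0  0  0  0
 8  0  0  0  0  0  0
 5  0  0  1  1  1  1
 4  0  0  1  2  2  2
 6  0  0  1  2  2  2
 8  0  0  1  2  2  2
dp[6][5] = 2. One LCS (by backtracking along matches): 5, 4.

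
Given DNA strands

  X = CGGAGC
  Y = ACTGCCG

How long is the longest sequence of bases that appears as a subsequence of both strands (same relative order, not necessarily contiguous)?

Pick C [1,2], G [2,4], G [5,7]; all 3 bases appear in both, in order. dp[6][7] = 3 confirms this is the maximum.

3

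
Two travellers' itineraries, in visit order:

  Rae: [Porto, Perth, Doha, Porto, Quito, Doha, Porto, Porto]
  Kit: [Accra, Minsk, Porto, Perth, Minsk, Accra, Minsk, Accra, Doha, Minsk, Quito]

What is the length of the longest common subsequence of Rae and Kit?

4

One common subsequence of length 4: Porto [1,3], Perth [2,4], Doha [3,9], Quito [5,11]. The LCS DP gives dp[8][11] = 4, so this is optimal.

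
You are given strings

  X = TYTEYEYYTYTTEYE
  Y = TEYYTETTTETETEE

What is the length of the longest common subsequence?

9

Pick T (X #1, Y #1), then Y (X #2, Y #4), then T (X #3, Y #5), then E (X #4, Y #6), then E (X #6, Y #10), then T (X #9, Y #11), then T (X #12, Y #13), then E (X #13, Y #14), then E (X #15, Y #15); all 9 characters appear in both, in order. Since dp[15][15] = 9, nothing longer is possible.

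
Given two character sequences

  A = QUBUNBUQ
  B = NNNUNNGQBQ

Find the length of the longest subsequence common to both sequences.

4

Let dp[i][j] be the LCS length of the first i characters of A and the first j characters of B. dp[i][j] = dp[i-1][j-1]+1 when the i-th and j-th characters match, else max(dp[i-1][j], dp[i][j-1]).
    ·  N  N  N  U  N  N  G  Q  B  Q
 ·  0  0  0  0  0  0  0  0  0  0  0
 Q  0  0  0  0  0  0  0  0  1  1  1
 U  0  0  0  0  1  1  1  1  1  1  1
 B  0  0  0  0  1  1  1  1  1  2  2
 U  0  0  0  0  1  1  1  1  1  2  2
 N  0  1  1  1  1  2  2  2  2  2  2
 B  0  1  1  1  1  2  2  2  2  3  3
 U  0  1  1  1  2  2  2  2  2  3  3
 Q  0  1  1  1  2  2  2  2  3  3  4
dp[8][10] = 4. One LCS (by backtracking along matches): UNBQ.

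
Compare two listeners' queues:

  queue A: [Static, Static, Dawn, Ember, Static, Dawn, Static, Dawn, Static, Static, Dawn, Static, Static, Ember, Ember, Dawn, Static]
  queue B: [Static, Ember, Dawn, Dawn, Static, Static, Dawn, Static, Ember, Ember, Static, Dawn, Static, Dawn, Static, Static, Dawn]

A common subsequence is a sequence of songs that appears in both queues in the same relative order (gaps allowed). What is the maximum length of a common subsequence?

12

Taking Static (queue A #2, queue B #1), Ember (queue A #4, queue B #2), Dawn (queue A #6, queue B #3), Dawn (queue A #8, queue B #4), Static (queue A #9, queue B #5), Static (queue A #10, queue B #6), Dawn (queue A #11, queue B #7), Static (queue A #13, queue B #8), Ember (queue A #14, queue B #9), Ember (queue A #15, queue B #10), Dawn (queue A #16, queue B #14), Static (queue A #17, queue B #16) gives a common subsequence of length 12. Since dp[17][17] = 12, nothing longer is possible.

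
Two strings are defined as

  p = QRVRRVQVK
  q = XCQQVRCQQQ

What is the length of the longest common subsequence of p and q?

4

One common subsequence of length 4: Q [1,4]; then V [3,5]; then R [4,6]; then Q [7,10], and the DP table's final entry dp[9][10] is also 4, so no common subsequence is longer.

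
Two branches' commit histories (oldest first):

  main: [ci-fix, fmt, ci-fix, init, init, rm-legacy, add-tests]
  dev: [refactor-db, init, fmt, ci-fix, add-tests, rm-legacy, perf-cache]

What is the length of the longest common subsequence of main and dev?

3

Match fmt (main #2, dev #3) → ci-fix (main #3, dev #4) → rm-legacy (main #6, dev #6) — 3 commits in the same relative order in both. dp[7][7] = 3 confirms this is the maximum.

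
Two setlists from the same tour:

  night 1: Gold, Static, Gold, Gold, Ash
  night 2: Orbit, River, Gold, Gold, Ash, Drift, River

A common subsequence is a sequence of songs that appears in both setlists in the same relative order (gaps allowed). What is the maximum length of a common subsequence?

3

Taking Gold at night 1[3]=night 2[3]; then Gold at night 1[4]=night 2[4]; then Ash at night 1[5]=night 2[5] gives a common subsequence of length 3. Since dp[5][7] = 3, nothing longer is possible.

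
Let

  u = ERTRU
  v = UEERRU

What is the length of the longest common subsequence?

Pick E [1,3], then R [2,4], then R [4,5], then U [5,6]; all 4 characters appear in both, in order, and the DP table's final entry dp[5][6] is also 4, so no common subsequence is longer.

4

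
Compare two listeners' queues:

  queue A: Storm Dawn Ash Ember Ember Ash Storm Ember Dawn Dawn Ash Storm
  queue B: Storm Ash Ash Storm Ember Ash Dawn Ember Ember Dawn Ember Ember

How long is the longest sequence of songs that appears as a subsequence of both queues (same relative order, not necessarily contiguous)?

Pick Storm [1,1], Ash [3,2], Ash [6,3], Storm [7,4], Ember [8,5], Dawn [9,7], Dawn [10,10]; all 7 songs appear in both, in order. Since dp[12][12] = 7, nothing longer is possible.

7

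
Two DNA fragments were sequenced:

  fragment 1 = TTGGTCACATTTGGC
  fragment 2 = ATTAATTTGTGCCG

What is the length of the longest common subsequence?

10

Taking T (fragment 1 #2, fragment 2 #2) → T (fragment 1 #5, fragment 2 #3) → A (fragment 1 #7, fragment 2 #4) → A (fragment 1 #9, fragment 2 #5) → T (fragment 1 #10, fragment 2 #6) → T (fragment 1 #11, fragment 2 #7) → T (fragment 1 #12, fragment 2 #8) → G (fragment 1 #13, fragment 2 #9) → G (fragment 1 #14, fragment 2 #11) → C (fragment 1 #15, fragment 2 #13) gives a common subsequence of length 10, and the DP table's final entry dp[15][14] is also 10, so no common subsequence is longer.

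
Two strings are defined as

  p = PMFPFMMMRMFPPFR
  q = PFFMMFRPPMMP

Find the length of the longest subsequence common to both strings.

8

Pick P [1,1] → F [3,2] → F [5,3] → M [6,4] → M [7,5] → M [8,10] → M [10,11] → P [13,12]; all 8 characters appear in both, in order. dp[15][12] = 8 confirms this is the maximum.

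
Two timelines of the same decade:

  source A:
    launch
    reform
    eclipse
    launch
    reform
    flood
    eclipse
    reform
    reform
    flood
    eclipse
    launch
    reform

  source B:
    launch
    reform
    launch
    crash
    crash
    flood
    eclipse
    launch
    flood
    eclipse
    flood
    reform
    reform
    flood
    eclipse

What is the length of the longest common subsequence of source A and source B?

Match launch at source A[1]=source B[1], then reform at source A[2]=source B[2], then eclipse at source A[3]=source B[7], then launch at source A[4]=source B[8], then flood at source A[6]=source B[9], then eclipse at source A[7]=source B[10], then reform at source A[8]=source B[12], then reform at source A[9]=source B[13], then flood at source A[10]=source B[14], then eclipse at source A[11]=source B[15] — 10 events in the same relative order in both, and the DP table's final entry dp[13][15] is also 10, so no common subsequence is longer.

10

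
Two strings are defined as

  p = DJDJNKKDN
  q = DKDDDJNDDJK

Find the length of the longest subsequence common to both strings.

Pick D at p[1]=q[5] → J at p[2]=q[6] → D at p[3]=q[9] → J at p[4]=q[10] → K at p[7]=q[11]; all 5 characters appear in both, in order. Since dp[9][11] = 5, nothing longer is possible.

5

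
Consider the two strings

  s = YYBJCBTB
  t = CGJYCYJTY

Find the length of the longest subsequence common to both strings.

Taking Y at s[1]=t[4], then Y at s[2]=t[6], then J at s[4]=t[7], then T at s[7]=t[8] gives a common subsequence of length 4. dp[8][9] = 4 confirms this is the maximum.

4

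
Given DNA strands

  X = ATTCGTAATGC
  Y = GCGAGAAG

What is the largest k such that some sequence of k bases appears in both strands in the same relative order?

5

One common subsequence of length 5: A (X #1, Y #4); then G (X #5, Y #5); then A (X #7, Y #6); then A (X #8, Y #7); then G (X #10, Y #8). dp[11][8] = 5 confirms this is the maximum.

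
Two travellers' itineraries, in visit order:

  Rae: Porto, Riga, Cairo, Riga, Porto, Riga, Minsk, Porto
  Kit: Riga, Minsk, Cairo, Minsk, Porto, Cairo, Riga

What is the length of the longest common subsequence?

One common subsequence of length 4: Riga (Rae #2, Kit #1); then Cairo (Rae #3, Kit #3); then Porto (Rae #5, Kit #5); then Riga (Rae #6, Kit #7). Since dp[8][7] = 4, nothing longer is possible.

4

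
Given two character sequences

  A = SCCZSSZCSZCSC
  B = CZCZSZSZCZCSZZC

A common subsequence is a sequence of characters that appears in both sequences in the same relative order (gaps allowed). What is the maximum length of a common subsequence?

11

Taking C [2,1] → C [3,3] → Z [4,4] → S [5,5] → S [6,7] → Z [7,8] → C [8,9] → Z [10,10] → C [11,11] → S [12,12] → C [13,15] gives a common subsequence of length 11, and the DP table's final entry dp[13][15] is also 11, so no common subsequence is longer.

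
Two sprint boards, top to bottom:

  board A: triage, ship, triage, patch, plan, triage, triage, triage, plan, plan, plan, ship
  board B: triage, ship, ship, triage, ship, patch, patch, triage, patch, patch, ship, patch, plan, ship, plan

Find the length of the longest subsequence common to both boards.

7

Match triage (board A #1, board B #1) → ship (board A #2, board B #3) → triage (board A #3, board B #4) → patch (board A #4, board B #7) → triage (board A #6, board B #8) → plan (board A #9, board B #13) → plan (board A #11, board B #15) — 7 tasks in the same relative order in both. The LCS DP gives dp[12][15] = 7, so this is optimal.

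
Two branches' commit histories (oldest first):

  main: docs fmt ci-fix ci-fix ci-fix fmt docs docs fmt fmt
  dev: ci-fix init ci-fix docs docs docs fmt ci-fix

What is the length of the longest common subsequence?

5

Taking ci-fix [3,1], ci-fix [4,3], docs [7,5], docs [8,6], fmt [9,7] gives a common subsequence of length 5. dp[10][8] = 5 confirms this is the maximum.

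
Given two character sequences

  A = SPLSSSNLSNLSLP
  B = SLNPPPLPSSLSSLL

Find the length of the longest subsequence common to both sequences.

Match S (A #1, B #1); then P (A #2, B #6); then L (A #3, B #7); then S (A #4, B #9); then S (A #5, B #10); then S (A #6, B #12); then S (A #9, B #13); then L (A #11, B #14); then L (A #13, B #15) — 9 characters in the same relative order in both. The LCS DP gives dp[14][15] = 9, so this is optimal.

9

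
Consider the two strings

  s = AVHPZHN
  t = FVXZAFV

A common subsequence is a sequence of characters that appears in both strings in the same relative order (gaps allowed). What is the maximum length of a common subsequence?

2

Match A (s #1, t #5) → V (s #2, t #7) — 2 characters in the same relative order in both. dp[7][7] = 2 confirms this is the maximum.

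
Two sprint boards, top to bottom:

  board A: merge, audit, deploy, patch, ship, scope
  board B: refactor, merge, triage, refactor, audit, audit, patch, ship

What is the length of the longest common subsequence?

Taking merge [1,2], audit [2,6], patch [4,7], ship [5,8] gives a common subsequence of length 4. The LCS DP gives dp[6][8] = 4, so this is optimal.

4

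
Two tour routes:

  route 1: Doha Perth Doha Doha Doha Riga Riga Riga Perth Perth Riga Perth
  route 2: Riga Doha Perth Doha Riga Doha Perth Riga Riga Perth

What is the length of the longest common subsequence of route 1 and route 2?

Match Doha [1,2], Perth [2,3], Doha [3,4], Doha [4,6], Riga [8,8], Riga [11,9], Perth [12,10] — 7 stops in the same relative order in both. dp[12][10] = 7 confirms this is the maximum.

7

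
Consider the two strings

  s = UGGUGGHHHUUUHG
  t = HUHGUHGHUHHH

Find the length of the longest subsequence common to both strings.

8

Pick U at s[1]=t[2], G at s[3]=t[4], U at s[4]=t[5], G at s[6]=t[7], H at s[7]=t[8], H at s[8]=t[10], H at s[9]=t[11], H at s[13]=t[12]; all 8 characters appear in both, in order. Since dp[14][12] = 8, nothing longer is possible.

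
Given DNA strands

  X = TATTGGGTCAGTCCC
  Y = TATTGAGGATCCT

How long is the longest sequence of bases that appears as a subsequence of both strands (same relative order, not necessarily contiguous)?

11

Taking T [1,1], then A [2,2], then T [3,3], then T [4,4], then G [5,5], then G [6,7], then G [7,8], then A [10,9], then T [12,10], then C [13,11], then C [14,12] gives a common subsequence of length 11. dp[15][13] = 11 confirms this is the maximum.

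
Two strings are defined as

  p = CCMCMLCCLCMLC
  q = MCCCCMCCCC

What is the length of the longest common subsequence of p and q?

Match C [1,3]; then C [2,4]; then C [4,5]; then M [5,6]; then C [7,7]; then C [8,8]; then C [10,9]; then C [13,10] — 8 characters in the same relative order in both. The LCS DP gives dp[13][10] = 8, so this is optimal.

8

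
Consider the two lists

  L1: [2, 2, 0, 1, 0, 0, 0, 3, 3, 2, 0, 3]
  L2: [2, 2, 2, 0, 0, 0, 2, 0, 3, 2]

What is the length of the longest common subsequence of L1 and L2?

8

Taking 2 (L1 #1, L2 #2) → 2 (L1 #2, L2 #3) → 0 (L1 #3, L2 #4) → 0 (L1 #5, L2 #5) → 0 (L1 #6, L2 #6) → 0 (L1 #7, L2 #8) → 3 (L1 #9, L2 #9) → 2 (L1 #10, L2 #10) gives a common subsequence of length 8, and the DP table's final entry dp[12][10] is also 8, so no common subsequence is longer.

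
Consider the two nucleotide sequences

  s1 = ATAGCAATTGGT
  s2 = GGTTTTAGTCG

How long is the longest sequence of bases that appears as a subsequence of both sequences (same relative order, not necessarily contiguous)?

Pick T [2,6], then A [3,7], then G [4,8], then C [5,10], then G [11,11]; all 5 bases appear in both, in order, and the DP table's final entry dp[12][11] is also 5, so no common subsequence is longer.

5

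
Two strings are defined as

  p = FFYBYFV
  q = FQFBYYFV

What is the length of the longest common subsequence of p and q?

6

Let dp[i][j] be the LCS length of the first i characters of p and the first j characters of q. dp[i][j] = dp[i-1][j-1]+1 when the i-th and j-th characters match, else max(dp[i-1][j], dp[i][j-1]).
    ·  F  Q  F  B  Y  Y  F  V
 ·  0  0  0  0  0  0  0  0  0
 F  0  1  1  1  1  1  1  1  1
 F  0  1  1  2  2  2  2  2  2
 Y  0  1  1  2  2  3  3  3  3
 B  0  1  1  2  3  3  3  3  3
 Y  0  1  1  2  3  4  4  4  4
 F  0  1  1  2  3  4  4  5  5
 V  0  1  1  2  3  4  4  5  6
dp[7][8] = 6. One LCS (by backtracking along matches): FFYYFV.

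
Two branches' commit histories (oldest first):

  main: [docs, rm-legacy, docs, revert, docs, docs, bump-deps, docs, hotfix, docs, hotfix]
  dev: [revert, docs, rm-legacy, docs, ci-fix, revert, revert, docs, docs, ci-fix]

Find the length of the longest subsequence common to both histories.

6

One common subsequence of length 6: docs (main #1, dev #2) → rm-legacy (main #2, dev #3) → docs (main #3, dev #4) → revert (main #4, dev #7) → docs (main #5, dev #8) → docs (main #6, dev #9), and the DP table's final entry dp[11][10] is also 6, so no common subsequence is longer.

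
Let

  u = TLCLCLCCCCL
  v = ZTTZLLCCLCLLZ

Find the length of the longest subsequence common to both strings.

7

Pick T (u #1, v #3), L (u #2, v #6), C (u #3, v #8), L (u #4, v #9), C (u #5, v #10), L (u #6, v #11), L (u #11, v #12); all 7 characters appear in both, in order. dp[11][13] = 7 confirms this is the maximum.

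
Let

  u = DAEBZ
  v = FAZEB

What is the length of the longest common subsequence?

Let dp[i][j] be the LCS length of the first i characters of u and the first j characters of v. dp[i][j] = dp[i-1][j-1]+1 when the i-th and j-th characters match, else max(dp[i-1][j], dp[i][j-1]).
    ·  F  A  Z  E  B
 ·  0  0  0  0  0  0
 D  0  0  0  0  0  0
 A  0  0  1  1  1  1
 E  0  0  1  1  2  2
 B  0  0  1  1  2  3
 Z  0  0  1  2  2  3
dp[5][5] = 3. One LCS (by backtracking along matches): AEB.

3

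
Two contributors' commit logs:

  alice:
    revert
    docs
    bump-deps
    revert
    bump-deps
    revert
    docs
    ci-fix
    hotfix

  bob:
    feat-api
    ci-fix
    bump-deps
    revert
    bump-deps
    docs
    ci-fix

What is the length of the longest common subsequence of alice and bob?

5

Pick bump-deps at alice[3]=bob[3]; then revert at alice[4]=bob[4]; then bump-deps at alice[5]=bob[5]; then docs at alice[7]=bob[6]; then ci-fix at alice[8]=bob[7]; all 5 commits appear in both, in order. Since dp[9][7] = 5, nothing longer is possible.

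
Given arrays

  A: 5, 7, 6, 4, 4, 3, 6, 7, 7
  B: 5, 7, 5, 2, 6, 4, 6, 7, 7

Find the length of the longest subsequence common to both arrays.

7

Let dp[i][j] be the LCS length of the first i values of A and the first j values of B. dp[i][j] = dp[i-1][j-1]+1 when the i-th and j-th values match, else max(dp[i-1][j], dp[i][j-1]).
    ·  5  7  5  2  6  4  6  7  7
 ·  0  0  0  0  0  0  0  0  0  0
 5  0  1  1  1  1  1  1  1  1  1
 7  0  1  2  2  2  2  2  2  2  2
 6  0  1  2  2  2  3  3  3  3  3
 4  0  1  2  2  2  3  4  4  4  4
 4  0  1  2  2  2  3  4  4  4  4
 3  0  1  2  2  2  3  4  4  4  4
 6  0  1  2  2  2  3  4  5  5  5
 7  0  1  2  2  2  3  4  5  6  6
 7  0  1  2  2  2  3  4  5  6  7
dp[9][9] = 7. One LCS (by backtracking along matches): 5, 7, 6, 4, 6, 7, 7.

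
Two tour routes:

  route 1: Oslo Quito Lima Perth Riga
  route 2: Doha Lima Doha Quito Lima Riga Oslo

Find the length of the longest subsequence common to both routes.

3

Pick Quito at route 1[2]=route 2[4], then Lima at route 1[3]=route 2[5], then Riga at route 1[5]=route 2[6]; all 3 stops appear in both, in order. The LCS DP gives dp[5][7] = 3, so this is optimal.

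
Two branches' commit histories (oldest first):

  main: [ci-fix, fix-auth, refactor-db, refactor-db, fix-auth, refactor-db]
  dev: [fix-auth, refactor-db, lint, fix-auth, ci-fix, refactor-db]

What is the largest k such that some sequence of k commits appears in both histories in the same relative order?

4

Taking fix-auth (main #2, dev #1); then refactor-db (main #3, dev #2); then fix-auth (main #5, dev #4); then refactor-db (main #6, dev #6) gives a common subsequence of length 4. The LCS DP gives dp[6][6] = 4, so this is optimal.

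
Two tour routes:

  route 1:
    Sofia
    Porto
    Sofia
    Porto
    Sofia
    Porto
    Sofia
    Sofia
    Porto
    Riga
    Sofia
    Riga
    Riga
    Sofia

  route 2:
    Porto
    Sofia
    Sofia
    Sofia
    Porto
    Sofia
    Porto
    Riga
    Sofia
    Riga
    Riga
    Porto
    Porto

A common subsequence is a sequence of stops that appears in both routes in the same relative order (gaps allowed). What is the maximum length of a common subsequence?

Match Sofia at route 1[1]=route 2[2] → Sofia at route 1[3]=route 2[3] → Sofia at route 1[5]=route 2[4] → Porto at route 1[6]=route 2[5] → Sofia at route 1[8]=route 2[6] → Porto at route 1[9]=route 2[7] → Riga at route 1[10]=route 2[8] → Sofia at route 1[11]=route 2[9] → Riga at route 1[12]=route 2[10] → Riga at route 1[13]=route 2[11] — 10 stops in the same relative order in both. The LCS DP gives dp[14][13] = 10, so this is optimal.

10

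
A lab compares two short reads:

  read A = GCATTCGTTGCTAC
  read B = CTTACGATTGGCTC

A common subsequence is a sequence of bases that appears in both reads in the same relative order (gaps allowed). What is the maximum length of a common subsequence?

11

One common subsequence of length 11: C [2,1], then T [4,2], then T [5,3], then C [6,5], then G [7,6], then T [8,8], then T [9,9], then G [10,11], then C [11,12], then T [12,13], then C [14,14]. Since dp[14][14] = 11, nothing longer is possible.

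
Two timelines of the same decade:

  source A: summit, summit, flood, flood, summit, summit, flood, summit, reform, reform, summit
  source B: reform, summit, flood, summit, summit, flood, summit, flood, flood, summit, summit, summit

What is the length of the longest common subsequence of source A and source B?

One common subsequence of length 7: summit [1,5], summit [2,7], flood [3,8], flood [4,9], summit [6,10], summit [8,11], summit [11,12]. Since dp[11][12] = 7, nothing longer is possible.

7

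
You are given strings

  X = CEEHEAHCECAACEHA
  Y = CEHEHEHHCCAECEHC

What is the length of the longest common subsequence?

Taking C [1,1] → E [2,2] → E [3,4] → H [4,5] → E [5,6] → H [7,8] → C [8,9] → C [10,10] → A [11,11] → C [13,13] → E [14,14] → H [15,15] gives a common subsequence of length 12. The LCS DP gives dp[16][16] = 12, so this is optimal.

12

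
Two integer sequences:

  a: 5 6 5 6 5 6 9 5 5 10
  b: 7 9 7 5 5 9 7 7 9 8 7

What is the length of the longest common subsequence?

Let dp[i][j] be the LCS length of the first i values of a and the first j values of b. dp[i][j] = dp[i-1][j-1]+1 when the i-th and j-th values match, else max(dp[i-1][j], dp[i][j-1]).
    ·  7  9  7  5  5  9  7  7  9  8  7
 ·  0  0  0  0  0  0  0  0  0  0  0  0
 5  0  0  0  0  1  1  1  1  1  1  1  1
 6  0  0  0  0  1  1  1  1  1  1  1  1
 5  0  0  0  0  1  2  2  2  2  2  2  2
 6  0  0  0  0  1  2  2  2  2  2  2  2
 5  0  0  0  0  1  2  2  2  2  2  2  2
 6  0  0  0  0  1  2  2  2  2  2  2  2
 9  0  0  1  1  1  2  3  3  3  3  3  3
 5  0  0  1  1  2  2  3  3  3  3  3  3
 5  0  0  1  1  2  3  3  3  3  3  3  3
10  0  0  1  1  2  3  3  3  3  3  3  3
dp[10][11] = 3. One LCS (by backtracking along matches): 5, 5, 9.

3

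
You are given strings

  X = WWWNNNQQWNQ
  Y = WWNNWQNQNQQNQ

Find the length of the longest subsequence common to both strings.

9

Let dp[i][j] be the LCS length of the first i characters of X and the first j characters of Y. dp[i][j] = dp[i-1][j-1]+1 when the i-th and j-th characters match, else max(dp[i-1][j], dp[i][j-1]).
    ·  W  W  N  N  W  Q  N  Q  N  Q  Q  N  Q
 ·  0  0  0  0  0  0  0  0  0  0  0  0  0  0
 W  0  1  1  1  1  1  1  1  1  1  1  1  1  1
 W  0  1  2  2  2  2  2  2  2  2  2  2  2  2
 W  0  1  2  2  2  3  3  3  3  3  3  3  3  3
 N  0  1  2  3  3  3  3  4  4  4  4  4  4  4
 N  0  1  2  3  4  4  4  4  4  5  5  5  5  5
 N  0  1  2  3  4  4  4  5  5  5  5  5  6  6
 Q  0  1  2  3  4  4  5  5  6  6  6  6  6  7
 Q  0  1  2  3  4  4  5  5  6  6  7  7  7  7
 W  0  1  2  3  4  5  5  5  6  6  7  7  7  7
 N  0  1  2  3  4  5  5  6  6  7  7  7  8  8
 Q  0  1  2  3  4  5  6  6  7  7  8  8  8  9
dp[11][13] = 9. One LCS (by backtracking along matches): WWWNNQQNQ.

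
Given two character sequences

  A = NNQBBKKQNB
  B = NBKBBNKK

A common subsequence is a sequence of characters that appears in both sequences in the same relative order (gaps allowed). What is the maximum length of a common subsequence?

5

Let dp[i][j] be the LCS length of the first i characters of A and the first j characters of B. dp[i][j] = dp[i-1][j-1]+1 when the i-th and j-th characters match, else max(dp[i-1][j], dp[i][j-1]).
    ·  N  B  K  B  B  N  K  K
 ·  0  0  0  0  0  0  0  0  0
 N  0  1  1  1  1  1  1  1  1
 N  0  1  1  1  1  1  2  2  2
 Q  0  1  1  1  1  1  2  2  2
 B  0  1  2  2  2  2  2  2  2
 B  0  1  2  2  3  3  3  3  3
 K  0  1  2  3  3  3  3  4  4
 K  0  1  2  3  3  3  3  4  5
 Q  0  1  2  3  3  3  3  4  5
 N  0  1  2  3  3  3  4  4  5
 B  0  1  2  3  4  4  4  4  5
dp[10][8] = 5. One LCS (by backtracking along matches): NBBKK.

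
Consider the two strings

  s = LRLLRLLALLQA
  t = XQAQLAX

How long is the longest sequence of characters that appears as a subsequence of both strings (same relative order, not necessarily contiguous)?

3

Let dp[i][j] be the LCS length of the first i characters of s and the first j characters of t. dp[i][j] = dp[i-1][j-1]+1 when the i-th and j-th characters match, else max(dp[i-1][j], dp[i][j-1]).
    ·  X  Q  A  Q  L  A  X
 ·  0  0  0  0  0  0  0  0
 L  0  0  0  0  0  1  1  1
 R  0  0  0  0  0  1  1  1
 L  0  0  0  0  0  1  1  1
 L  0  0  0  0  0  1  1  1
 R  0  0  0  0  0  1  1  1
 L  0  0  0  0  0  1  1  1
 L  0  0  0  0  0  1  1  1
 A  0  0  0  1  1  1  2  2
 L  0  0  0  1  1  2  2  2
 L  0  0  0  1  1  2  2  2
 Q  0  0  1  1  2  2  2  2
 A  0  0  1  2  2  2  3  3
dp[12][7] = 3. One LCS (by backtracking along matches): ALA.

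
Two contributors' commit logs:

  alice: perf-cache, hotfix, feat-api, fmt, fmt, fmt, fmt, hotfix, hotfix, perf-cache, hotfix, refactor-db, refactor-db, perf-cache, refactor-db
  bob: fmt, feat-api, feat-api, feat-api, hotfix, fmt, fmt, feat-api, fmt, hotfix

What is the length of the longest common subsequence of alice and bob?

One common subsequence of length 5: hotfix (alice #2, bob #5) → fmt (alice #4, bob #6) → fmt (alice #5, bob #7) → fmt (alice #7, bob #9) → hotfix (alice #11, bob #10). Since dp[15][10] = 5, nothing longer is possible.

5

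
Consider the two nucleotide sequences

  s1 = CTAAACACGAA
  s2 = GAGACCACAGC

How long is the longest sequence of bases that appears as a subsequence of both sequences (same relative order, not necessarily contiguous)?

6

Taking A (s1 #3, s2 #2), then A (s1 #4, s2 #4), then A (s1 #5, s2 #7), then C (s1 #6, s2 #8), then A (s1 #7, s2 #9), then C (s1 #8, s2 #11) gives a common subsequence of length 6. The LCS DP gives dp[11][11] = 6, so this is optimal.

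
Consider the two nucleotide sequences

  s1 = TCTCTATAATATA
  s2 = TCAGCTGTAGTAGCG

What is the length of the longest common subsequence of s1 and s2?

8

Match T at s1[1]=s2[1]; then C at s1[2]=s2[2]; then C at s1[4]=s2[5]; then T at s1[5]=s2[6]; then T at s1[7]=s2[8]; then A at s1[8]=s2[9]; then T at s1[10]=s2[11]; then A at s1[11]=s2[12] — 8 bases in the same relative order in both, and the DP table's final entry dp[13][15] is also 8, so no common subsequence is longer.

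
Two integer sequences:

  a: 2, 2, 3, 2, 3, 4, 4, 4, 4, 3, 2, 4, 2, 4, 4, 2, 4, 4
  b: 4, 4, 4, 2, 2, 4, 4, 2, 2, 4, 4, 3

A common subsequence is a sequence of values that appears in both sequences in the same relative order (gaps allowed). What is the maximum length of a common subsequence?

10

Taking 4 [7,1] → 4 [8,2] → 4 [9,3] → 2 [11,4] → 2 [13,5] → 4 [14,6] → 4 [15,7] → 2 [16,9] → 4 [17,10] → 4 [18,11] gives a common subsequence of length 10. Since dp[18][12] = 10, nothing longer is possible.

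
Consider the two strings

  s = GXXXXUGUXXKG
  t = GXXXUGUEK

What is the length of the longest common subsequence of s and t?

8

Let dp[i][j] be the LCS length of the first i characters of s and the first j characters of t. dp[i][j] = dp[i-1][j-1]+1 when the i-th and j-th characters match, else max(dp[i-1][j], dp[i][j-1]).
    ·  G  X  X  X  U  G  U  E  K
 ·  0  0  0  0  0  0  0  0  0  0
 G  0  1  1  1  1  1  1  1  1  1
 X  0  1  2  2  2  2  2  2  2  2
 X  0  1  2  3  3  3  3  3  3  3
 X  0  1  2  3  4  4  4  4  4  4
 X  0  1  2  3  4  4  4  4  4  4
 U  0  1  2  3  4  5  5  5  5  5
 G  0  1  2  3  4  5  6  6  6  6
 U  0  1  2  3  4  5  6  7  7  7
 X  0  1  2  3  4  5  6  7  7  7
 X  0  1  2  3  4  5  6  7  7  7
 K  0  1  2  3  4  5  6  7  7  8
 G  0  1  2  3  4  5  6  7  7  8
dp[12][9] = 8. One LCS (by backtracking along matches): GXXXUGUK.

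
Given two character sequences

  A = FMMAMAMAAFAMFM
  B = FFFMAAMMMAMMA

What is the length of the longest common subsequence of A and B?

Taking F [1,3] → M [2,4] → M [3,7] → M [5,8] → M [7,9] → A [11,10] → M [12,11] → M [14,12] gives a common subsequence of length 8, and the DP table's final entry dp[14][13] is also 8, so no common subsequence is longer.

8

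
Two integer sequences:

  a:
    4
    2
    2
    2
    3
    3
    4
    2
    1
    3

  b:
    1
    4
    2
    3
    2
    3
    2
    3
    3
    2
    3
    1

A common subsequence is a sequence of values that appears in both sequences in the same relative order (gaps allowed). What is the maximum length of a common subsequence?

8

Let dp[i][j] be the LCS length of the first i values of a and the first j values of b. dp[i][j] = dp[i-1][j-1]+1 when the i-th and j-th values match, else max(dp[i-1][j], dp[i][j-1]).
    ·  1  4  2  3  2  3  2  3  3  2  3  1
 ·  0  0  0  0  0  0  0  0  0  0  0  0  0
 4  0  0  1  1  1  1  1  1  1  1  1  1  1
 2  0  0  1  2  2  2  2  2  2  2  2  2  2
 2  0  0  1  2  2  3  3  3  3  3  3  3  3
 2  0  0  1  2  2  3  3  4  4  4  4  4  4
 3  0  0  1  2  3  3  4  4  5  5  5  5  5
 3  0  0  1  2  3  3  4  4  5  6  6  6  6
 4  0  0  1  2  3  3  4  4  5  6  6  6  6
 2  0  0  1  2  3  4  4  5  5  6  7  7  7
 1  0  1  1  2  3  4  4  5  5  6  7  7  8
 3  0  1  1  2  3  4  5  5  6  6  7  8  8
dp[10][12] = 8. One LCS (by backtracking along matches): 4, 2, 2, 2, 3, 3, 2, 1.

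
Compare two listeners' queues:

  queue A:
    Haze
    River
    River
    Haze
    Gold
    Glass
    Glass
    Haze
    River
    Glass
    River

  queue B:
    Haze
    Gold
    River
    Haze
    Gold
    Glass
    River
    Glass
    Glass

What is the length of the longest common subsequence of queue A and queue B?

7

Pick Haze [1,1] → River [3,3] → Haze [4,4] → Gold [5,5] → Glass [6,6] → Glass [7,8] → Glass [10,9]; all 7 songs appear in both, in order, and the DP table's final entry dp[11][9] is also 7, so no common subsequence is longer.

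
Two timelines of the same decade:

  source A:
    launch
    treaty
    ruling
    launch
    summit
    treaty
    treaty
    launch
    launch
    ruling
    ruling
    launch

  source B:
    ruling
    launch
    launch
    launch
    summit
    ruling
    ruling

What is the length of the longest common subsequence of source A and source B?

Match ruling [3,1] → launch [4,2] → launch [8,3] → launch [9,4] → ruling [10,6] → ruling [11,7] — 6 events in the same relative order in both. Since dp[12][7] = 6, nothing longer is possible.

6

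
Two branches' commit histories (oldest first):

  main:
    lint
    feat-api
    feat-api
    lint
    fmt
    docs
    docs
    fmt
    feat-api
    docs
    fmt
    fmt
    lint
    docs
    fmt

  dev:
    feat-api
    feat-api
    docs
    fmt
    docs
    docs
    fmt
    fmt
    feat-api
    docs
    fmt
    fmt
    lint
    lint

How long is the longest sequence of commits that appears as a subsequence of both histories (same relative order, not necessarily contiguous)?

One common subsequence of length 11: feat-api (main #2, dev #1), then feat-api (main #3, dev #2), then fmt (main #5, dev #4), then docs (main #6, dev #5), then docs (main #7, dev #6), then fmt (main #8, dev #8), then feat-api (main #9, dev #9), then docs (main #10, dev #10), then fmt (main #11, dev #11), then fmt (main #12, dev #12), then lint (main #13, dev #14), and the DP table's final entry dp[15][14] is also 11, so no common subsequence is longer.

11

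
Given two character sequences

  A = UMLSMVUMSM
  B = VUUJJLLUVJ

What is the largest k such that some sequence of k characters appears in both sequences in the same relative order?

Match U [1,3]; then L [3,7]; then V [6,9] — 3 characters in the same relative order in both. The LCS DP gives dp[10][10] = 3, so this is optimal.

3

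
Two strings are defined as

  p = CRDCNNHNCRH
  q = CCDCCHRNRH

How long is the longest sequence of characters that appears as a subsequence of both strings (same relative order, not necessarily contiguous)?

7

One common subsequence of length 7: C [1,2], then D [3,3], then C [4,5], then H [7,6], then N [8,8], then R [10,9], then H [11,10]. The LCS DP gives dp[11][10] = 7, so this is optimal.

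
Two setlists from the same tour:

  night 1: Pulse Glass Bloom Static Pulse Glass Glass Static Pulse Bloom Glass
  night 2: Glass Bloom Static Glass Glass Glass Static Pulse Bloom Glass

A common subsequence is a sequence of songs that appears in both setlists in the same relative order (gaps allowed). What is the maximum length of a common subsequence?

One common subsequence of length 9: Glass (night 1 #2, night 2 #1), then Bloom (night 1 #3, night 2 #2), then Static (night 1 #4, night 2 #3), then Glass (night 1 #6, night 2 #5), then Glass (night 1 #7, night 2 #6), then Static (night 1 #8, night 2 #7), then Pulse (night 1 #9, night 2 #8), then Bloom (night 1 #10, night 2 #9), then Glass (night 1 #11, night 2 #10). Since dp[11][10] = 9, nothing longer is possible.

9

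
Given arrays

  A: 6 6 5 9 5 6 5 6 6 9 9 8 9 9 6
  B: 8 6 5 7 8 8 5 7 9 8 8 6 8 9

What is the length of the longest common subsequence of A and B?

6

Match 6 at A[1]=B[2], 5 at A[3]=B[7], 9 at A[4]=B[9], 6 at A[9]=B[12], 8 at A[12]=B[13], 9 at A[14]=B[14] — 6 values in the same relative order in both. Since dp[15][14] = 6, nothing longer is possible.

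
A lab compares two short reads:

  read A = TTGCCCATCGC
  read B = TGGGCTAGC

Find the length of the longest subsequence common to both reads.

6

Taking T [1,1] → G [3,4] → C [4,5] → A [7,7] → G [10,8] → C [11,9] gives a common subsequence of length 6. Since dp[11][9] = 6, nothing longer is possible.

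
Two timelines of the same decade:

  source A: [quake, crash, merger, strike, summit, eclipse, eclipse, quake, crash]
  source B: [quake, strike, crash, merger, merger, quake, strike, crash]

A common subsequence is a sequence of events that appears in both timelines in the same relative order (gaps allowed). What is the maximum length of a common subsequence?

5

Pick quake [1,1]; then crash [2,3]; then merger [3,5]; then strike [4,7]; then crash [9,8]; all 5 events appear in both, in order. dp[9][8] = 5 confirms this is the maximum.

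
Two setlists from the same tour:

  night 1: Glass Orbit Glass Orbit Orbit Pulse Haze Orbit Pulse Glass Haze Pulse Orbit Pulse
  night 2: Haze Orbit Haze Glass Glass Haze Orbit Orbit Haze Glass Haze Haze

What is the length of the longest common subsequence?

7

Match Glass at night 1[1]=night 2[4], Glass at night 1[3]=night 2[5], Orbit at night 1[4]=night 2[7], Orbit at night 1[5]=night 2[8], Haze at night 1[7]=night 2[9], Glass at night 1[10]=night 2[10], Haze at night 1[11]=night 2[12] — 7 songs in the same relative order in both. The LCS DP gives dp[14][12] = 7, so this is optimal.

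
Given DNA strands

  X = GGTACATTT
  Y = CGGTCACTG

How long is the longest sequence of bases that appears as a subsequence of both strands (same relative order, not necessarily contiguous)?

Taking G [1,2] → G [2,3] → T [3,4] → A [4,6] → C [5,7] → T [7,8] gives a common subsequence of length 6. dp[9][9] = 6 confirms this is the maximum.

6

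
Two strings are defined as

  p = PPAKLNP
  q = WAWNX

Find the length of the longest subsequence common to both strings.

2

Match A [3,2]; then N [6,4] — 2 characters in the same relative order in both, and the DP table's final entry dp[7][5] is also 2, so no common subsequence is longer.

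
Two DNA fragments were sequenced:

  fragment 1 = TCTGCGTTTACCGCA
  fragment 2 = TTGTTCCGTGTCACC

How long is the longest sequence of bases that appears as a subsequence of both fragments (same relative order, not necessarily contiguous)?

Pick T at fragment 1[1]=fragment 2[1], then T at fragment 1[3]=fragment 2[2], then G at fragment 1[4]=fragment 2[3], then C at fragment 1[5]=fragment 2[7], then G at fragment 1[6]=fragment 2[8], then T at fragment 1[7]=fragment 2[9], then T at fragment 1[8]=fragment 2[11], then A at fragment 1[10]=fragment 2[13], then C at fragment 1[12]=fragment 2[14], then C at fragment 1[14]=fragment 2[15]; all 10 bases appear in both, in order. Since dp[15][15] = 10, nothing longer is possible.

10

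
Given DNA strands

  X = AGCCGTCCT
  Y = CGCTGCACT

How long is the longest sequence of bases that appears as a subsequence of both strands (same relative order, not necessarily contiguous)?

6

Match G (X #2, Y #2) → C (X #3, Y #3) → G (X #5, Y #5) → C (X #7, Y #6) → C (X #8, Y #8) → T (X #9, Y #9) — 6 bases in the same relative order in both, and the DP table's final entry dp[9][9] is also 6, so no common subsequence is longer.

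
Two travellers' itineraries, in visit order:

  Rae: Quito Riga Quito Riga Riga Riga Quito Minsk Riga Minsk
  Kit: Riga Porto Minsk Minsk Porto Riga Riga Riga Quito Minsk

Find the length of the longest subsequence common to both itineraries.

One common subsequence of length 6: Riga (Rae #2, Kit #1) → Riga (Rae #4, Kit #6) → Riga (Rae #5, Kit #7) → Riga (Rae #6, Kit #8) → Quito (Rae #7, Kit #9) → Minsk (Rae #10, Kit #10), and the DP table's final entry dp[10][10] is also 6, so no common subsequence is longer.

6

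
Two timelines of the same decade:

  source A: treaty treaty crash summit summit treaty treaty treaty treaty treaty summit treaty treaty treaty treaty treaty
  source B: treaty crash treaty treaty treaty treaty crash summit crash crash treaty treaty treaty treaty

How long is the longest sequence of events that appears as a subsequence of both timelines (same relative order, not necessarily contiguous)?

Pick treaty at source A[2]=source B[1] → crash at source A[3]=source B[2] → treaty at source A[6]=source B[3] → treaty at source A[7]=source B[4] → treaty at source A[8]=source B[5] → treaty at source A[9]=source B[6] → summit at source A[11]=source B[8] → treaty at source A[13]=source B[11] → treaty at source A[14]=source B[12] → treaty at source A[15]=source B[13] → treaty at source A[16]=source B[14]; all 11 events appear in both, in order. dp[16][14] = 11 confirms this is the maximum.

11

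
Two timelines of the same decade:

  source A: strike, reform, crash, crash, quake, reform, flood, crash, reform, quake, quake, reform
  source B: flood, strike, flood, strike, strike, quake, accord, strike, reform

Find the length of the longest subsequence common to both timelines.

One common subsequence of length 4: strike [1,2], flood [7,3], quake [10,6], reform [12,9]. dp[12][9] = 4 confirms this is the maximum.

4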